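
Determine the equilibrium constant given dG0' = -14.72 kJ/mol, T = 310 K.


Keq = exp(-dG0 * 1000 / (R * T))
Keq = exp(-(-14.72) * 1000 / (8.314 * 310))
Keq = 302.2682

302.2682


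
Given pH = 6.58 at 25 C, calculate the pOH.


pOH = 14 - pH
pOH = 14 - 6.58
pOH = 7.42

7.42


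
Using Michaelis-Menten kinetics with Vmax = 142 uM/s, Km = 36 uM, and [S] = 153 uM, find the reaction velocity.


v = Vmax * [S] / (Km + [S])
v = 142 * 153 / (36 + 153)
v = 114.9524 uM/s

114.9524 uM/s


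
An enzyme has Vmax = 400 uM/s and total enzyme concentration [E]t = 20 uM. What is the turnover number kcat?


kcat = Vmax / [E]t
kcat = 400 / 20
kcat = 20.0 s^-1

20.0 s^-1


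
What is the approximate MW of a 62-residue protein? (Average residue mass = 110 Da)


MW = n_residues * 110 Da
MW = 62 * 110
MW = 6820 Da

6820 Da


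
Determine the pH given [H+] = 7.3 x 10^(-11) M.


pH = -log10([H+])
pH = -log10(7.3 x 10^(-11))
pH = 10.1367

10.1367


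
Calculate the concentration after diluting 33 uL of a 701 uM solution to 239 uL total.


C2 = C1 * V1 / V2
C2 = 701 * 33 / 239
C2 = 96.7908 uM

96.7908 uM


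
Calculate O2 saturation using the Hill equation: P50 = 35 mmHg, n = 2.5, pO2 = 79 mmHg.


Y = pO2^n / (P50^n + pO2^n)
Y = 79^2.5 / (35^2.5 + 79^2.5)
Y = 88.44%

88.44%


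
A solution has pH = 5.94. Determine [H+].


[H+] = 10^(-pH)
[H+] = 10^(-5.94)
[H+] = 1.148e-06 M

1.148e-06 M


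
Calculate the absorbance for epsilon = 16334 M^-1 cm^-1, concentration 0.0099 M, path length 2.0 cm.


A = epsilon * c * l
A = 16334 * 0.0099 * 2.0
A = 323.4132

323.4132


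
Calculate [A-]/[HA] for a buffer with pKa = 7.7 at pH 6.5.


[A-]/[HA] = 10^(pH - pKa)
= 10^(6.5 - 7.7)
= 0.0631

0.0631


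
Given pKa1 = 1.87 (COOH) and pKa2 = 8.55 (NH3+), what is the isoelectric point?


pI = (pKa1 + pKa2) / 2
pI = (1.87 + 8.55) / 2
pI = 5.21

5.21


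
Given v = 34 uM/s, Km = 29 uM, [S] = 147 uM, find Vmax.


Vmax = v * (Km + [S]) / [S]
Vmax = 34 * (29 + 147) / 147
Vmax = 40.7075 uM/s

40.7075 uM/s


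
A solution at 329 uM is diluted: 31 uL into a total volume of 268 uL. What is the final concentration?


C2 = C1 * V1 / V2
C2 = 329 * 31 / 268
C2 = 38.056 uM

38.056 uM


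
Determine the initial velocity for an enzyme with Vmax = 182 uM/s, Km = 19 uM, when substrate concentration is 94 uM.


v = Vmax * [S] / (Km + [S])
v = 182 * 94 / (19 + 94)
v = 151.3982 uM/s

151.3982 uM/s


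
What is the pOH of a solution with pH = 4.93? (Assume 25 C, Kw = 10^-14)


pOH = 14 - pH
pOH = 14 - 4.93
pOH = 9.07

9.07


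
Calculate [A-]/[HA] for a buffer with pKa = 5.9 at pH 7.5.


[A-]/[HA] = 10^(pH - pKa)
= 10^(7.5 - 5.9)
= 39.8107

39.8107


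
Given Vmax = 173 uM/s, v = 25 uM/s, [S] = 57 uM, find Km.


Km = [S] * (Vmax - v) / v
Km = 57 * (173 - 25) / 25
Km = 337.44 uM

337.44 uM


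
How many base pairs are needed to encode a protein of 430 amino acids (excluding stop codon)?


Each amino acid = 1 codon = 3 bp
bp = 430 * 3 = 1290 bp

1290 bp


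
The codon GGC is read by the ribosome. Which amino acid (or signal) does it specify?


Standard genetic code lookup.
Codon GGC -> Gly

Gly


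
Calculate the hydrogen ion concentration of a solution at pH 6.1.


[H+] = 10^(-pH)
[H+] = 10^(-6.1)
[H+] = 7.943e-07 M

7.943e-07 M


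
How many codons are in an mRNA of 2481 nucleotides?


codons = nucleotides / 3
codons = 2481 / 3 = 827

827


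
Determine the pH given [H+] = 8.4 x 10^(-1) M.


pH = -log10([H+])
pH = -log10(8.4 x 10^(-1))
pH = 0.0757

0.0757


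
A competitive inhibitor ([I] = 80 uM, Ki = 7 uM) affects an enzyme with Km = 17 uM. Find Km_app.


Km_app = Km * (1 + [I]/Ki)
Km_app = 17 * (1 + 80/7)
Km_app = 211.2857 uM

211.2857 uM


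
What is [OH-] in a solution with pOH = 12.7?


[OH-] = 10^(-pOH)
[OH-] = 10^(-12.7)
[OH-] = 1.995e-13 M

1.995e-13 M


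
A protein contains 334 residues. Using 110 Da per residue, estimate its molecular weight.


MW = n_residues * 110 Da
MW = 334 * 110
MW = 36740 Da

36740 Da


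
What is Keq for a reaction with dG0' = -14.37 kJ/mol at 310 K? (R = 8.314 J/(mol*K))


Keq = exp(-dG0 * 1000 / (R * T))
Keq = exp(-(-14.37) * 1000 / (8.314 * 310))
Keq = 263.8856

263.8856


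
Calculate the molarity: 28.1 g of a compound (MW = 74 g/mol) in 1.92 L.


C = (mass / MW) / volume
C = (28.1 / 74) / 1.92
C = 0.1978 M

0.1978 M


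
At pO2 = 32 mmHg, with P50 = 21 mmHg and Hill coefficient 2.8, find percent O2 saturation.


Y = pO2^n / (P50^n + pO2^n)
Y = 32^2.8 / (21^2.8 + 32^2.8)
Y = 76.48%

76.48%


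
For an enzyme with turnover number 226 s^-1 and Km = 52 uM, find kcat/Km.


Catalytic efficiency = kcat / Km
= 226 / 52
= 4.3462 uM^-1*s^-1

4.3462 uM^-1*s^-1


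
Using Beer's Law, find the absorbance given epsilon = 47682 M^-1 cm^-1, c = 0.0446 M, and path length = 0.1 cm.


A = epsilon * c * l
A = 47682 * 0.0446 * 0.1
A = 212.6617

212.6617


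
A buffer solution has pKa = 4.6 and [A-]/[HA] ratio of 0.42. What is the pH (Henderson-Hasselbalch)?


pH = pKa + log10([A-]/[HA])
pH = 4.6 + log10(0.42)
pH = 4.2232

4.2232


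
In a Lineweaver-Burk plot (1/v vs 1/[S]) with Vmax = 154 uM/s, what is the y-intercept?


y-intercept = 1/Vmax
= 1/154
= 0.0065 s/uM

0.0065 s/uM


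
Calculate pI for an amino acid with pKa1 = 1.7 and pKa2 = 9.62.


pI = (pKa1 + pKa2) / 2
pI = (1.7 + 9.62) / 2
pI = 5.66

5.66


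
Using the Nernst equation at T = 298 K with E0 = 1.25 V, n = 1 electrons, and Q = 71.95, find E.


E = E0 - (RT/nF) * ln(Q)
E = 1.25 - (8.314 * 298 / (1 * 96485)) * ln(71.95)
E = 1.1402 V

1.1402 V


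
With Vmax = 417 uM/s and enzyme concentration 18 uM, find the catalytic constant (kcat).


kcat = Vmax / [E]t
kcat = 417 / 18
kcat = 23.1667 s^-1

23.1667 s^-1


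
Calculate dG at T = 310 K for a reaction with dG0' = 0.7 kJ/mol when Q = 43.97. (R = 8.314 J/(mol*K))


dG = dG0' + RT * ln(Q) / 1000
dG = 0.7 + 8.314 * 310 * ln(43.97) / 1000
dG = 10.4514 kJ/mol

10.4514 kJ/mol


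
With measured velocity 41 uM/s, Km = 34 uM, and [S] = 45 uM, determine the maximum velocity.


Vmax = v * (Km + [S]) / [S]
Vmax = 41 * (34 + 45) / 45
Vmax = 71.9778 uM/s

71.9778 uM/s


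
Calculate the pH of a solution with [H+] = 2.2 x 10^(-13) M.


pH = -log10([H+])
pH = -log10(2.2 x 10^(-13))
pH = 12.6576

12.6576


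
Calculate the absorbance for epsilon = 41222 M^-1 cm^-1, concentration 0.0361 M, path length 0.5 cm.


A = epsilon * c * l
A = 41222 * 0.0361 * 0.5
A = 744.0571

744.0571


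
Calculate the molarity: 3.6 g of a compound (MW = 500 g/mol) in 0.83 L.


C = (mass / MW) / volume
C = (3.6 / 500) / 0.83
C = 0.0087 M

0.0087 M


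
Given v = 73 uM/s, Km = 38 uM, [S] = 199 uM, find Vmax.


Vmax = v * (Km + [S]) / [S]
Vmax = 73 * (38 + 199) / 199
Vmax = 86.9397 uM/s

86.9397 uM/s


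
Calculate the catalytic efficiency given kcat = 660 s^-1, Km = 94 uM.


Catalytic efficiency = kcat / Km
= 660 / 94
= 7.0213 uM^-1*s^-1

7.0213 uM^-1*s^-1


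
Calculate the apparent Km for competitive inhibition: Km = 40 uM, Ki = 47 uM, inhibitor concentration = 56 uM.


Km_app = Km * (1 + [I]/Ki)
Km_app = 40 * (1 + 56/47)
Km_app = 87.6596 uM

87.6596 uM


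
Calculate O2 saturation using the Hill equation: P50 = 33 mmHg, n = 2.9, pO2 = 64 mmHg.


Y = pO2^n / (P50^n + pO2^n)
Y = 64^2.9 / (33^2.9 + 64^2.9)
Y = 87.22%

87.22%


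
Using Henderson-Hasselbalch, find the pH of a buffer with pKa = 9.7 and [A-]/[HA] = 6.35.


pH = pKa + log10([A-]/[HA])
pH = 9.7 + log10(6.35)
pH = 10.5028

10.5028


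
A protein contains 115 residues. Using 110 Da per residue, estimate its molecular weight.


MW = n_residues * 110 Da
MW = 115 * 110
MW = 12650 Da

12650 Da


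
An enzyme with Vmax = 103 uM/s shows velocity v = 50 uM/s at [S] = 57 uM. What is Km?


Km = [S] * (Vmax - v) / v
Km = 57 * (103 - 50) / 50
Km = 60.42 uM

60.42 uM


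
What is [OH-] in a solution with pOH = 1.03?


[OH-] = 10^(-pOH)
[OH-] = 10^(-1.03)
[OH-] = 0.0933 M

0.0933 M


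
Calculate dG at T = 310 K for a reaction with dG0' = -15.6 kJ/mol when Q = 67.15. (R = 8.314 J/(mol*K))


dG = dG0' + RT * ln(Q) / 1000
dG = -15.6 + 8.314 * 310 * ln(67.15) / 1000
dG = -4.7573 kJ/mol

-4.7573 kJ/mol


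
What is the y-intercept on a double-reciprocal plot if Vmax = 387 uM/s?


y-intercept = 1/Vmax
= 1/387
= 0.0026 s/uM

0.0026 s/uM


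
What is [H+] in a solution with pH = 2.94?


[H+] = 10^(-pH)
[H+] = 10^(-2.94)
[H+] = 0.0011 M

0.0011 M


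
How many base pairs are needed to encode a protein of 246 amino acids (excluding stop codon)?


Each amino acid = 1 codon = 3 bp
bp = 246 * 3 = 738 bp

738 bp


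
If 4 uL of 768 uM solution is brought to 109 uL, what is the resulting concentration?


C2 = C1 * V1 / V2
C2 = 768 * 4 / 109
C2 = 28.1835 uM

28.1835 uM


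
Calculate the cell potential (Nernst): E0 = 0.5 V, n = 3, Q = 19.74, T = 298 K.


E = E0 - (RT/nF) * ln(Q)
E = 0.5 - (8.314 * 298 / (3 * 96485)) * ln(19.74)
E = 0.4745 V

0.4745 V


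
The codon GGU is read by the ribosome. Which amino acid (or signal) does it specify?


Standard genetic code lookup.
Codon GGU -> Gly

Gly


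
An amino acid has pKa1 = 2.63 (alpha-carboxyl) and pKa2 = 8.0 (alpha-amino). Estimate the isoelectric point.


pI = (pKa1 + pKa2) / 2
pI = (2.63 + 8.0) / 2
pI = 5.315

5.315


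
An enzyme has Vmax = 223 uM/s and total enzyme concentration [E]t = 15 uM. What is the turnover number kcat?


kcat = Vmax / [E]t
kcat = 223 / 15
kcat = 14.8667 s^-1

14.8667 s^-1


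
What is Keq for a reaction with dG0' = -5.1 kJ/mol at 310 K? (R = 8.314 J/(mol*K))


Keq = exp(-dG0 * 1000 / (R * T))
Keq = exp(-(-5.1) * 1000 / (8.314 * 310))
Keq = 7.2339

7.2339


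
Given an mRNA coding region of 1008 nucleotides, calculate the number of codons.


codons = nucleotides / 3
codons = 1008 / 3 = 336

336


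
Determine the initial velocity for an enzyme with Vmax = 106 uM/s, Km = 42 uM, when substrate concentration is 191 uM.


v = Vmax * [S] / (Km + [S])
v = 106 * 191 / (42 + 191)
v = 86.8927 uM/s

86.8927 uM/s


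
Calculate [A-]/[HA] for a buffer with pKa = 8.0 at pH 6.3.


[A-]/[HA] = 10^(pH - pKa)
= 10^(6.3 - 8.0)
= 0.02

0.02


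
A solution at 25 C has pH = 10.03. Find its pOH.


pOH = 14 - pH
pOH = 14 - 10.03
pOH = 3.97

3.97


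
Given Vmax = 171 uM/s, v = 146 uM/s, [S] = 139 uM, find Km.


Km = [S] * (Vmax - v) / v
Km = 139 * (171 - 146) / 146
Km = 23.8014 uM

23.8014 uM


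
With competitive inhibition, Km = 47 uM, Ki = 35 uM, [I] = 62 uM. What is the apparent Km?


Km_app = Km * (1 + [I]/Ki)
Km_app = 47 * (1 + 62/35)
Km_app = 130.2571 uM

130.2571 uM


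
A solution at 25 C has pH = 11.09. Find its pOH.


pOH = 14 - pH
pOH = 14 - 11.09
pOH = 2.91

2.91


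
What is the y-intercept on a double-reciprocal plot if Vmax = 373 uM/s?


y-intercept = 1/Vmax
= 1/373
= 0.0027 s/uM

0.0027 s/uM


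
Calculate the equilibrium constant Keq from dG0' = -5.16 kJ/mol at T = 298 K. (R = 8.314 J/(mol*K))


Keq = exp(-dG0 * 1000 / (R * T))
Keq = exp(-(-5.16) * 1000 / (8.314 * 298))
Keq = 8.026

8.026


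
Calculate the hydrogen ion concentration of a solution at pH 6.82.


[H+] = 10^(-pH)
[H+] = 10^(-6.82)
[H+] = 1.514e-07 M

1.514e-07 M


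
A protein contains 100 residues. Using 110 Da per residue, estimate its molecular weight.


MW = n_residues * 110 Da
MW = 100 * 110
MW = 11000 Da

11000 Da


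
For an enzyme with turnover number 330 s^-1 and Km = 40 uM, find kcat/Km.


Catalytic efficiency = kcat / Km
= 330 / 40
= 8.25 uM^-1*s^-1

8.25 uM^-1*s^-1


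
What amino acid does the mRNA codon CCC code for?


Standard genetic code lookup.
Codon CCC -> Pro

Pro


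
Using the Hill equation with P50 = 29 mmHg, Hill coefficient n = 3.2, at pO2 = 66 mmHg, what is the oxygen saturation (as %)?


Y = pO2^n / (P50^n + pO2^n)
Y = 66^3.2 / (29^3.2 + 66^3.2)
Y = 93.29%

93.29%


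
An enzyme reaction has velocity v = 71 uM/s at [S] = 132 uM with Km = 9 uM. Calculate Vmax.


Vmax = v * (Km + [S]) / [S]
Vmax = 71 * (9 + 132) / 132
Vmax = 75.8409 uM/s

75.8409 uM/s


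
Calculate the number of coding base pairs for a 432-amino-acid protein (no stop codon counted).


Each amino acid = 1 codon = 3 bp
bp = 432 * 3 = 1296 bp

1296 bp


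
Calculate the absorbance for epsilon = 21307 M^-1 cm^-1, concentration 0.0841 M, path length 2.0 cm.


A = epsilon * c * l
A = 21307 * 0.0841 * 2.0
A = 3583.8374

3583.8374


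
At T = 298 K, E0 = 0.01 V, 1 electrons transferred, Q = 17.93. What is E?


E = E0 - (RT/nF) * ln(Q)
E = 0.01 - (8.314 * 298 / (1 * 96485)) * ln(17.93)
E = -0.0641 V

-0.0641 V


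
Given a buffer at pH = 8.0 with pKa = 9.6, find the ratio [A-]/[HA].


[A-]/[HA] = 10^(pH - pKa)
= 10^(8.0 - 9.6)
= 0.0251

0.0251


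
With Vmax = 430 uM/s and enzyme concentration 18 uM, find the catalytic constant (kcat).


kcat = Vmax / [E]t
kcat = 430 / 18
kcat = 23.8889 s^-1

23.8889 s^-1


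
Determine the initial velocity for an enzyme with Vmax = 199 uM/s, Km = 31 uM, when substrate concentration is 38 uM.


v = Vmax * [S] / (Km + [S])
v = 199 * 38 / (31 + 38)
v = 109.5942 uM/s

109.5942 uM/s


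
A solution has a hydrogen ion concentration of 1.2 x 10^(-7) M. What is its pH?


pH = -log10([H+])
pH = -log10(1.2 x 10^(-7))
pH = 6.9208

6.9208


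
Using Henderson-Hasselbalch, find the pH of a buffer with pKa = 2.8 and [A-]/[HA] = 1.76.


pH = pKa + log10([A-]/[HA])
pH = 2.8 + log10(1.76)
pH = 3.0455

3.0455


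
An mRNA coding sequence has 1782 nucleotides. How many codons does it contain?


codons = nucleotides / 3
codons = 1782 / 3 = 594

594


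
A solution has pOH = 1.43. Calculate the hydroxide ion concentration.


[OH-] = 10^(-pOH)
[OH-] = 10^(-1.43)
[OH-] = 0.0372 M

0.0372 M


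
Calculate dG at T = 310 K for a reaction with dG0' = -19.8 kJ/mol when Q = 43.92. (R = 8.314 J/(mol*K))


dG = dG0' + RT * ln(Q) / 1000
dG = -19.8 + 8.314 * 310 * ln(43.92) / 1000
dG = -10.0515 kJ/mol

-10.0515 kJ/mol


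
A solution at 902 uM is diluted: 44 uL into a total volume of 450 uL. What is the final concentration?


C2 = C1 * V1 / V2
C2 = 902 * 44 / 450
C2 = 88.1956 uM

88.1956 uM


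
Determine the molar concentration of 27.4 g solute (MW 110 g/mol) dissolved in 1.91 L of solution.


C = (mass / MW) / volume
C = (27.4 / 110) / 1.91
C = 0.1304 M

0.1304 M


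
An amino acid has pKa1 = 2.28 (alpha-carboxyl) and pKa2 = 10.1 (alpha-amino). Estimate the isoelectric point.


pI = (pKa1 + pKa2) / 2
pI = (2.28 + 10.1) / 2
pI = 6.19

6.19


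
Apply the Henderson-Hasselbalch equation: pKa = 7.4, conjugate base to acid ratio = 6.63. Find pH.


pH = pKa + log10([A-]/[HA])
pH = 7.4 + log10(6.63)
pH = 8.2215

8.2215


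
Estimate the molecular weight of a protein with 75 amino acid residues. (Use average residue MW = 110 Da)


MW = n_residues * 110 Da
MW = 75 * 110
MW = 8250 Da

8250 Da


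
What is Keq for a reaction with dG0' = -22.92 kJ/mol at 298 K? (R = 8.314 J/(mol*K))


Keq = exp(-dG0 * 1000 / (R * T))
Keq = exp(-(-22.92) * 1000 / (8.314 * 298))
Keq = 10414.8974

10414.8974


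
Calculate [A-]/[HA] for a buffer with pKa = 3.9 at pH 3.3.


[A-]/[HA] = 10^(pH - pKa)
= 10^(3.3 - 3.9)
= 0.2512

0.2512


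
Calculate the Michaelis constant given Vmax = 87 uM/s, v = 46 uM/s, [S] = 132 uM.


Km = [S] * (Vmax - v) / v
Km = 132 * (87 - 46) / 46
Km = 117.6522 uM

117.6522 uM


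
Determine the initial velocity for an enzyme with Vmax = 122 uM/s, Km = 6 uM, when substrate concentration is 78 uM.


v = Vmax * [S] / (Km + [S])
v = 122 * 78 / (6 + 78)
v = 113.2857 uM/s

113.2857 uM/s


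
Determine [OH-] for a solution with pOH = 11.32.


[OH-] = 10^(-pOH)
[OH-] = 10^(-11.32)
[OH-] = 4.786e-12 M

4.786e-12 M


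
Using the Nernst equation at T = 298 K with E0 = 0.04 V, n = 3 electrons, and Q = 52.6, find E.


E = E0 - (RT/nF) * ln(Q)
E = 0.04 - (8.314 * 298 / (3 * 96485)) * ln(52.6)
E = 0.0061 V

0.0061 V


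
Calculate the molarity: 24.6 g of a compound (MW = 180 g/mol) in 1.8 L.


C = (mass / MW) / volume
C = (24.6 / 180) / 1.8
C = 0.0759 M

0.0759 M


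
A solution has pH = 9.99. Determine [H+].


[H+] = 10^(-pH)
[H+] = 10^(-9.99)
[H+] = 1.023e-10 M

1.023e-10 M


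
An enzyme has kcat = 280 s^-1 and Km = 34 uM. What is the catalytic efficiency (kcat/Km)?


Catalytic efficiency = kcat / Km
= 280 / 34
= 8.2353 uM^-1*s^-1

8.2353 uM^-1*s^-1


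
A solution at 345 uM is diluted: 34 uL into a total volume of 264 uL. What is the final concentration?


C2 = C1 * V1 / V2
C2 = 345 * 34 / 264
C2 = 44.4318 uM

44.4318 uM


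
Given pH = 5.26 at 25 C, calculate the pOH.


pOH = 14 - pH
pOH = 14 - 5.26
pOH = 8.74

8.74


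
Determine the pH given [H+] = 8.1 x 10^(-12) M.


pH = -log10([H+])
pH = -log10(8.1 x 10^(-12))
pH = 11.0915

11.0915


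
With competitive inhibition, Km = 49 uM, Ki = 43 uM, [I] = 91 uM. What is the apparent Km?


Km_app = Km * (1 + [I]/Ki)
Km_app = 49 * (1 + 91/43)
Km_app = 152.6977 uM

152.6977 uM


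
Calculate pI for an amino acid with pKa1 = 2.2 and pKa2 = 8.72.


pI = (pKa1 + pKa2) / 2
pI = (2.2 + 8.72) / 2
pI = 5.46

5.46


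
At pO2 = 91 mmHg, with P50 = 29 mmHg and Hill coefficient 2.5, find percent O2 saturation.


Y = pO2^n / (P50^n + pO2^n)
Y = 91^2.5 / (29^2.5 + 91^2.5)
Y = 94.58%

94.58%


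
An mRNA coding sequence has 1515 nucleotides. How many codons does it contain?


codons = nucleotides / 3
codons = 1515 / 3 = 505

505


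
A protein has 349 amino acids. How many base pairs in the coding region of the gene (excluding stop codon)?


Each amino acid = 1 codon = 3 bp
bp = 349 * 3 = 1047 bp

1047 bp


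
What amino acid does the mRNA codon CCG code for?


Standard genetic code lookup.
Codon CCG -> Pro

Pro


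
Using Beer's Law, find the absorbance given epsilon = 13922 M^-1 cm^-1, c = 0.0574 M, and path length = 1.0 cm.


A = epsilon * c * l
A = 13922 * 0.0574 * 1.0
A = 799.1228

799.1228


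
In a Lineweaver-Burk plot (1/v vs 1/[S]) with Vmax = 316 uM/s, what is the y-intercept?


y-intercept = 1/Vmax
= 1/316
= 0.0032 s/uM

0.0032 s/uM


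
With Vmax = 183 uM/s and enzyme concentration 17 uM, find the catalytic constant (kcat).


kcat = Vmax / [E]t
kcat = 183 / 17
kcat = 10.7647 s^-1

10.7647 s^-1


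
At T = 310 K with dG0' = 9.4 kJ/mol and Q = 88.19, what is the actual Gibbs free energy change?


dG = dG0' + RT * ln(Q) / 1000
dG = 9.4 + 8.314 * 310 * ln(88.19) / 1000
dG = 20.9452 kJ/mol

20.9452 kJ/mol


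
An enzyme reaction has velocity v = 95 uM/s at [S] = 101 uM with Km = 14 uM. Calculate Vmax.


Vmax = v * (Km + [S]) / [S]
Vmax = 95 * (14 + 101) / 101
Vmax = 108.1683 uM/s

108.1683 uM/s


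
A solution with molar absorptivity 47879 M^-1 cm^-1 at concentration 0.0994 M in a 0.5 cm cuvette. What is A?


A = epsilon * c * l
A = 47879 * 0.0994 * 0.5
A = 2379.5863

2379.5863


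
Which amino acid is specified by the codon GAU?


Standard genetic code lookup.
Codon GAU -> Asp

Asp


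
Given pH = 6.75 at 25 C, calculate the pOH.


pOH = 14 - pH
pOH = 14 - 6.75
pOH = 7.25

7.25


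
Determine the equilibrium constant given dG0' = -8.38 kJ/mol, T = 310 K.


Keq = exp(-dG0 * 1000 / (R * T))
Keq = exp(-(-8.38) * 1000 / (8.314 * 310))
Keq = 25.8268

25.8268


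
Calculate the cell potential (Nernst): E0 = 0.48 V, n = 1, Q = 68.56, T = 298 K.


E = E0 - (RT/nF) * ln(Q)
E = 0.48 - (8.314 * 298 / (1 * 96485)) * ln(68.56)
E = 0.3714 V

0.3714 V


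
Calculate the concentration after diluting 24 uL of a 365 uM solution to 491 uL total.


C2 = C1 * V1 / V2
C2 = 365 * 24 / 491
C2 = 17.8411 uM

17.8411 uM


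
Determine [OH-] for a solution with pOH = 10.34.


[OH-] = 10^(-pOH)
[OH-] = 10^(-10.34)
[OH-] = 4.571e-11 M

4.571e-11 M


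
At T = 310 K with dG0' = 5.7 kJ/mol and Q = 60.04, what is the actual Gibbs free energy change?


dG = dG0' + RT * ln(Q) / 1000
dG = 5.7 + 8.314 * 310 * ln(60.04) / 1000
dG = 16.2542 kJ/mol

16.2542 kJ/mol


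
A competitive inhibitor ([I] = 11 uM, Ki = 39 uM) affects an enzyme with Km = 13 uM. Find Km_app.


Km_app = Km * (1 + [I]/Ki)
Km_app = 13 * (1 + 11/39)
Km_app = 16.6667 uM

16.6667 uM


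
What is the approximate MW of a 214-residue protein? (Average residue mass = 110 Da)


MW = n_residues * 110 Da
MW = 214 * 110
MW = 23540 Da

23540 Da


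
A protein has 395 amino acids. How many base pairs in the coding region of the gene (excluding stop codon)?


Each amino acid = 1 codon = 3 bp
bp = 395 * 3 = 1185 bp

1185 bp


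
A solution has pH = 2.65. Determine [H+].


[H+] = 10^(-pH)
[H+] = 10^(-2.65)
[H+] = 0.0022 M

0.0022 M


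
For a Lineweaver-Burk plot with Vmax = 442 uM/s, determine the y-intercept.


y-intercept = 1/Vmax
= 1/442
= 0.0023 s/uM

0.0023 s/uM


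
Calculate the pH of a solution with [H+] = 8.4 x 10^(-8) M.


pH = -log10([H+])
pH = -log10(8.4 x 10^(-8))
pH = 7.0757

7.0757


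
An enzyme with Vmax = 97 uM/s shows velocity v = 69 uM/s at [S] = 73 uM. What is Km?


Km = [S] * (Vmax - v) / v
Km = 73 * (97 - 69) / 69
Km = 29.6232 uM

29.6232 uM


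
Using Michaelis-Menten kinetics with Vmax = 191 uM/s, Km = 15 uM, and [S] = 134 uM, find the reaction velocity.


v = Vmax * [S] / (Km + [S])
v = 191 * 134 / (15 + 134)
v = 171.7718 uM/s

171.7718 uM/s


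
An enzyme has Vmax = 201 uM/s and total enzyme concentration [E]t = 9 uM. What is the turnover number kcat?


kcat = Vmax / [E]t
kcat = 201 / 9
kcat = 22.3333 s^-1

22.3333 s^-1


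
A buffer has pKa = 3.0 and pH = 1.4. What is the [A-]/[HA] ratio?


[A-]/[HA] = 10^(pH - pKa)
= 10^(1.4 - 3.0)
= 0.0251

0.0251


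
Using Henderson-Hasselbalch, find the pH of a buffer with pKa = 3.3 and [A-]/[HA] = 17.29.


pH = pKa + log10([A-]/[HA])
pH = 3.3 + log10(17.29)
pH = 4.5378

4.5378


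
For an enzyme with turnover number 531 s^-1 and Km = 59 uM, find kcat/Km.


Catalytic efficiency = kcat / Km
= 531 / 59
= 9.0 uM^-1*s^-1

9.0 uM^-1*s^-1


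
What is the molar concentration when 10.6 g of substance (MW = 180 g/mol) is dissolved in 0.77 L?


C = (mass / MW) / volume
C = (10.6 / 180) / 0.77
C = 0.0765 M

0.0765 M


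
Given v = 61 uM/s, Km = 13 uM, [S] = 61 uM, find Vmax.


Vmax = v * (Km + [S]) / [S]
Vmax = 61 * (13 + 61) / 61
Vmax = 74.0 uM/s

74.0 uM/s


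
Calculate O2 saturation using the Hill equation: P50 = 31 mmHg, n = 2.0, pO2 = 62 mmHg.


Y = pO2^n / (P50^n + pO2^n)
Y = 62^2.0 / (31^2.0 + 62^2.0)
Y = 80.0%

80.0%


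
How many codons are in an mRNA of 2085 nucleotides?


codons = nucleotides / 3
codons = 2085 / 3 = 695

695


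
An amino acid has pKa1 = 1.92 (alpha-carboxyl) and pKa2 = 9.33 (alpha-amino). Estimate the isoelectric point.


pI = (pKa1 + pKa2) / 2
pI = (1.92 + 9.33) / 2
pI = 5.625

5.625


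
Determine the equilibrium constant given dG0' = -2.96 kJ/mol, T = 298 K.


Keq = exp(-dG0 * 1000 / (R * T))
Keq = exp(-(-2.96) * 1000 / (8.314 * 298))
Keq = 3.3026

3.3026


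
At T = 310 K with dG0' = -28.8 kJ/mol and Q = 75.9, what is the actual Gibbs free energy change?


dG = dG0' + RT * ln(Q) / 1000
dG = -28.8 + 8.314 * 310 * ln(75.9) / 1000
dG = -17.6416 kJ/mol

-17.6416 kJ/mol


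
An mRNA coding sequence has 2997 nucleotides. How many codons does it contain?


codons = nucleotides / 3
codons = 2997 / 3 = 999

999


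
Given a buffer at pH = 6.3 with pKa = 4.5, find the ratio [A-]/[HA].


[A-]/[HA] = 10^(pH - pKa)
= 10^(6.3 - 4.5)
= 63.0957

63.0957


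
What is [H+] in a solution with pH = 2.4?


[H+] = 10^(-pH)
[H+] = 10^(-2.4)
[H+] = 0.004 M

0.004 M


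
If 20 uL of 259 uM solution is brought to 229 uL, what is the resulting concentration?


C2 = C1 * V1 / V2
C2 = 259 * 20 / 229
C2 = 22.6201 uM

22.6201 uM


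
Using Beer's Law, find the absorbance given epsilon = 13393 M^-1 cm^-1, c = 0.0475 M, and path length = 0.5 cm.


A = epsilon * c * l
A = 13393 * 0.0475 * 0.5
A = 318.0838

318.0838


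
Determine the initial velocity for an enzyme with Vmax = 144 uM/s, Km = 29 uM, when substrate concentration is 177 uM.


v = Vmax * [S] / (Km + [S])
v = 144 * 177 / (29 + 177)
v = 123.7282 uM/s

123.7282 uM/s


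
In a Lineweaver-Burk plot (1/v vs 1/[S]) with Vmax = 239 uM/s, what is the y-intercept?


y-intercept = 1/Vmax
= 1/239
= 0.0042 s/uM

0.0042 s/uM


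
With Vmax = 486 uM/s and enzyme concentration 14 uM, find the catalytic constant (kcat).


kcat = Vmax / [E]t
kcat = 486 / 14
kcat = 34.7143 s^-1

34.7143 s^-1


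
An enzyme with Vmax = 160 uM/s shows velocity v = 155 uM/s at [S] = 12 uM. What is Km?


Km = [S] * (Vmax - v) / v
Km = 12 * (160 - 155) / 155
Km = 0.3871 uM

0.3871 uM


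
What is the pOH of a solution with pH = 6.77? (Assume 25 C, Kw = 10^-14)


pOH = 14 - pH
pOH = 14 - 6.77
pOH = 7.23

7.23


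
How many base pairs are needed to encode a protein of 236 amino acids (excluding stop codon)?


Each amino acid = 1 codon = 3 bp
bp = 236 * 3 = 708 bp

708 bp


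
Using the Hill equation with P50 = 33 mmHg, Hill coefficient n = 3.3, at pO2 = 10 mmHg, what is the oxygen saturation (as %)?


Y = pO2^n / (P50^n + pO2^n)
Y = 10^3.3 / (33^3.3 + 10^3.3)
Y = 1.91%

1.91%


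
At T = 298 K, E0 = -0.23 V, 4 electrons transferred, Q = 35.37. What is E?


E = E0 - (RT/nF) * ln(Q)
E = -0.23 - (8.314 * 298 / (4 * 96485)) * ln(35.37)
E = -0.2529 V

-0.2529 V


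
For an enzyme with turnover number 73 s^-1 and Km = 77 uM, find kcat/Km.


Catalytic efficiency = kcat / Km
= 73 / 77
= 0.9481 uM^-1*s^-1

0.9481 uM^-1*s^-1


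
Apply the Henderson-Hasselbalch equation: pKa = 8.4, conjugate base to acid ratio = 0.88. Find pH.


pH = pKa + log10([A-]/[HA])
pH = 8.4 + log10(0.88)
pH = 8.3445

8.3445


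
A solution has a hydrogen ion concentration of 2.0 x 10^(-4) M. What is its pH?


pH = -log10([H+])
pH = -log10(2.0 x 10^(-4))
pH = 3.699

3.699


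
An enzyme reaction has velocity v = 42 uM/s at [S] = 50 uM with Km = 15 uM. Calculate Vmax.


Vmax = v * (Km + [S]) / [S]
Vmax = 42 * (15 + 50) / 50
Vmax = 54.6 uM/s

54.6 uM/s


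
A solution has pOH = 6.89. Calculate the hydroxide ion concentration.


[OH-] = 10^(-pOH)
[OH-] = 10^(-6.89)
[OH-] = 1.288e-07 M

1.288e-07 M


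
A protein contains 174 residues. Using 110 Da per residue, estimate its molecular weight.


MW = n_residues * 110 Da
MW = 174 * 110
MW = 19140 Da

19140 Da


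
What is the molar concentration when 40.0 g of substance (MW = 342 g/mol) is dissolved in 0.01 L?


C = (mass / MW) / volume
C = (40.0 / 342) / 0.01
C = 11.6959 M

11.6959 M


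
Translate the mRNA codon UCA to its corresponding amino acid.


Standard genetic code lookup.
Codon UCA -> Ser

Ser


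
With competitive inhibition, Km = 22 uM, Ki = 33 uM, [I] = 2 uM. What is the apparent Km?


Km_app = Km * (1 + [I]/Ki)
Km_app = 22 * (1 + 2/33)
Km_app = 23.3333 uM

23.3333 uM


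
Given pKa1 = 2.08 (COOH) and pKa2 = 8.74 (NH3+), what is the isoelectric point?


pI = (pKa1 + pKa2) / 2
pI = (2.08 + 8.74) / 2
pI = 5.41

5.41


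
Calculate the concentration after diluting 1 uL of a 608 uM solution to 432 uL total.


C2 = C1 * V1 / V2
C2 = 608 * 1 / 432
C2 = 1.4074 uM

1.4074 uM


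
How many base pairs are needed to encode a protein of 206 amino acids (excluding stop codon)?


Each amino acid = 1 codon = 3 bp
bp = 206 * 3 = 618 bp

618 bp


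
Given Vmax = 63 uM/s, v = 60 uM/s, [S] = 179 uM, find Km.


Km = [S] * (Vmax - v) / v
Km = 179 * (63 - 60) / 60
Km = 8.95 uM

8.95 uM


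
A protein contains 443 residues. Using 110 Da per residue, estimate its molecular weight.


MW = n_residues * 110 Da
MW = 443 * 110
MW = 48730 Da

48730 Da


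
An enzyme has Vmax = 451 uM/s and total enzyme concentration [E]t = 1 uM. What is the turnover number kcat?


kcat = Vmax / [E]t
kcat = 451 / 1
kcat = 451.0 s^-1

451.0 s^-1


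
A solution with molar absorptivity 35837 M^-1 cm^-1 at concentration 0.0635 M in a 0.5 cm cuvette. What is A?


A = epsilon * c * l
A = 35837 * 0.0635 * 0.5
A = 1137.8247

1137.8247


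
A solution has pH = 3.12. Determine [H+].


[H+] = 10^(-pH)
[H+] = 10^(-3.12)
[H+] = 7.586e-04 M

7.586e-04 M


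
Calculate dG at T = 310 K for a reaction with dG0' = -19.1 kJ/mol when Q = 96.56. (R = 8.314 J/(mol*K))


dG = dG0' + RT * ln(Q) / 1000
dG = -19.1 + 8.314 * 310 * ln(96.56) / 1000
dG = -7.3211 kJ/mol

-7.3211 kJ/mol


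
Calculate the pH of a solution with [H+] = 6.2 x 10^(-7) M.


pH = -log10([H+])
pH = -log10(6.2 x 10^(-7))
pH = 6.2076

6.2076


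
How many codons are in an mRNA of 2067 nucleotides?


codons = nucleotides / 3
codons = 2067 / 3 = 689

689


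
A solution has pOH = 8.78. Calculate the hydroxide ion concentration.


[OH-] = 10^(-pOH)
[OH-] = 10^(-8.78)
[OH-] = 1.660e-09 M

1.660e-09 M


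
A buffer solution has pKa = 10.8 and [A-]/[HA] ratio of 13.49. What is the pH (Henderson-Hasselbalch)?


pH = pKa + log10([A-]/[HA])
pH = 10.8 + log10(13.49)
pH = 11.93

11.93


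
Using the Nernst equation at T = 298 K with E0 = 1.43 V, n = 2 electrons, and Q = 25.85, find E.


E = E0 - (RT/nF) * ln(Q)
E = 1.43 - (8.314 * 298 / (2 * 96485)) * ln(25.85)
E = 1.3882 V

1.3882 V


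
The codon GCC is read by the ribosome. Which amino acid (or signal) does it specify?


Standard genetic code lookup.
Codon GCC -> Ala

Ala


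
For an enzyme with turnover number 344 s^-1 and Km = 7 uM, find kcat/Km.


Catalytic efficiency = kcat / Km
= 344 / 7
= 49.1429 uM^-1*s^-1

49.1429 uM^-1*s^-1


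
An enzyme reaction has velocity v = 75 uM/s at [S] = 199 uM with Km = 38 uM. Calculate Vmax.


Vmax = v * (Km + [S]) / [S]
Vmax = 75 * (38 + 199) / 199
Vmax = 89.3216 uM/s

89.3216 uM/s


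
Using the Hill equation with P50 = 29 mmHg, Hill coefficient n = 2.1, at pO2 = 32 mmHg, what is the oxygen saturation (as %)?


Y = pO2^n / (P50^n + pO2^n)
Y = 32^2.1 / (29^2.1 + 32^2.1)
Y = 55.15%

55.15%


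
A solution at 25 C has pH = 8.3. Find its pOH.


pOH = 14 - pH
pOH = 14 - 8.3
pOH = 5.7

5.7


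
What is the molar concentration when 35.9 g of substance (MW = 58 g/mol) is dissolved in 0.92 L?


C = (mass / MW) / volume
C = (35.9 / 58) / 0.92
C = 0.6728 M

0.6728 M


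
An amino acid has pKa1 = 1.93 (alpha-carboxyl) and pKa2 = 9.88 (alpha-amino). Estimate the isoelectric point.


pI = (pKa1 + pKa2) / 2
pI = (1.93 + 9.88) / 2
pI = 5.905

5.905


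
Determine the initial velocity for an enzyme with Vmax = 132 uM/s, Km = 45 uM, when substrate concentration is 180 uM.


v = Vmax * [S] / (Km + [S])
v = 132 * 180 / (45 + 180)
v = 105.6 uM/s

105.6 uM/s


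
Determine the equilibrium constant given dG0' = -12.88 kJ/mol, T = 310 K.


Keq = exp(-dG0 * 1000 / (R * T))
Keq = exp(-(-12.88) * 1000 / (8.314 * 310))
Keq = 148.0278

148.0278


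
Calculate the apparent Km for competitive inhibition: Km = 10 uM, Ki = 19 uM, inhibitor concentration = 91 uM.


Km_app = Km * (1 + [I]/Ki)
Km_app = 10 * (1 + 91/19)
Km_app = 57.8947 uM

57.8947 uM


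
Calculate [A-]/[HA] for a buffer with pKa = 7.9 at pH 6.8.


[A-]/[HA] = 10^(pH - pKa)
= 10^(6.8 - 7.9)
= 0.0794

0.0794


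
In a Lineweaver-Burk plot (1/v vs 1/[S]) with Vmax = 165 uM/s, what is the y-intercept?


y-intercept = 1/Vmax
= 1/165
= 0.0061 s/uM

0.0061 s/uM


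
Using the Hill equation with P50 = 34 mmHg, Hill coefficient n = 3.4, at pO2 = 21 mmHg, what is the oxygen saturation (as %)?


Y = pO2^n / (P50^n + pO2^n)
Y = 21^3.4 / (34^3.4 + 21^3.4)
Y = 16.27%

16.27%


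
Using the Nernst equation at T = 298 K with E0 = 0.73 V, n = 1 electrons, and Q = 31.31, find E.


E = E0 - (RT/nF) * ln(Q)
E = 0.73 - (8.314 * 298 / (1 * 96485)) * ln(31.31)
E = 0.6416 V

0.6416 V


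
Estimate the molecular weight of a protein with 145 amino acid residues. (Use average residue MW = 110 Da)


MW = n_residues * 110 Da
MW = 145 * 110
MW = 15950 Da

15950 Da


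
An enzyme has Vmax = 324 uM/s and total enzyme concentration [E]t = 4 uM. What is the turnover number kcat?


kcat = Vmax / [E]t
kcat = 324 / 4
kcat = 81.0 s^-1

81.0 s^-1


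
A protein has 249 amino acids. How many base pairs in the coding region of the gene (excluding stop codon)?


Each amino acid = 1 codon = 3 bp
bp = 249 * 3 = 747 bp

747 bp


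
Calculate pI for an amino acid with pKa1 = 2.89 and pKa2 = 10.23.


pI = (pKa1 + pKa2) / 2
pI = (2.89 + 10.23) / 2
pI = 6.56

6.56


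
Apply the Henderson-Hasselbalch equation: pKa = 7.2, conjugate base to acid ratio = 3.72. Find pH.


pH = pKa + log10([A-]/[HA])
pH = 7.2 + log10(3.72)
pH = 7.7705

7.7705


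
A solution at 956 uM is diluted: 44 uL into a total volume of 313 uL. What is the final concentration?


C2 = C1 * V1 / V2
C2 = 956 * 44 / 313
C2 = 134.3898 uM

134.3898 uM


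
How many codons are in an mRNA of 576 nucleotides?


codons = nucleotides / 3
codons = 576 / 3 = 192

192


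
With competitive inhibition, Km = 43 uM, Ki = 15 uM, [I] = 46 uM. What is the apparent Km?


Km_app = Km * (1 + [I]/Ki)
Km_app = 43 * (1 + 46/15)
Km_app = 174.8667 uM

174.8667 uM


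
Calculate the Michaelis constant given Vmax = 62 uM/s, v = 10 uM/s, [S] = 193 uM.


Km = [S] * (Vmax - v) / v
Km = 193 * (62 - 10) / 10
Km = 1003.6 uM

1003.6 uM


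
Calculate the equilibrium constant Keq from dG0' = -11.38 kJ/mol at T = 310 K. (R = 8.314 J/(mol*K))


Keq = exp(-dG0 * 1000 / (R * T))
Keq = exp(-(-11.38) * 1000 / (8.314 * 310))
Keq = 82.7153

82.7153


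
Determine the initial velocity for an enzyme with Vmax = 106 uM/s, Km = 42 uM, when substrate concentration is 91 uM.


v = Vmax * [S] / (Km + [S])
v = 106 * 91 / (42 + 91)
v = 72.5263 uM/s

72.5263 uM/s


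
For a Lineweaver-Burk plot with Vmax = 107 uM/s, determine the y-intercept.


y-intercept = 1/Vmax
= 1/107
= 0.0093 s/uM

0.0093 s/uM


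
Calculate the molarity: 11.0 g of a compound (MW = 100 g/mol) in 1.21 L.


C = (mass / MW) / volume
C = (11.0 / 100) / 1.21
C = 0.0909 M

0.0909 M


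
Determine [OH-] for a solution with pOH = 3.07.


[OH-] = 10^(-pOH)
[OH-] = 10^(-3.07)
[OH-] = 8.511e-04 M

8.511e-04 M


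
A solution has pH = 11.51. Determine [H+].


[H+] = 10^(-pH)
[H+] = 10^(-11.51)
[H+] = 3.090e-12 M

3.090e-12 M


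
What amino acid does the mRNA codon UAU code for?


Standard genetic code lookup.
Codon UAU -> Tyr

Tyr


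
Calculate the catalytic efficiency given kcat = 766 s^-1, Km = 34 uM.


Catalytic efficiency = kcat / Km
= 766 / 34
= 22.5294 uM^-1*s^-1

22.5294 uM^-1*s^-1


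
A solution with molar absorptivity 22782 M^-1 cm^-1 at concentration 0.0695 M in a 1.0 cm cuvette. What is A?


A = epsilon * c * l
A = 22782 * 0.0695 * 1.0
A = 1583.349

1583.349


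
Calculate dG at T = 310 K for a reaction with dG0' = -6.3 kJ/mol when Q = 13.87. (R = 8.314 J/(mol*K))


dG = dG0' + RT * ln(Q) / 1000
dG = -6.3 + 8.314 * 310 * ln(13.87) / 1000
dG = 0.4777 kJ/mol

0.4777 kJ/mol


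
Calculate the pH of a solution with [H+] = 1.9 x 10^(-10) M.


pH = -log10([H+])
pH = -log10(1.9 x 10^(-10))
pH = 9.7212

9.7212


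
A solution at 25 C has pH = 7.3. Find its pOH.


pOH = 14 - pH
pOH = 14 - 7.3
pOH = 6.7

6.7


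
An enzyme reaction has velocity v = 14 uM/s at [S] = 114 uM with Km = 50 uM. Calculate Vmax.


Vmax = v * (Km + [S]) / [S]
Vmax = 14 * (50 + 114) / 114
Vmax = 20.1404 uM/s

20.1404 uM/s


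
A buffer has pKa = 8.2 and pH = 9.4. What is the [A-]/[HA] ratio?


[A-]/[HA] = 10^(pH - pKa)
= 10^(9.4 - 8.2)
= 15.8489

15.8489


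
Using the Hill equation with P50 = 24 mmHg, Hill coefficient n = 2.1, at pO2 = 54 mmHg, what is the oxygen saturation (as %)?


Y = pO2^n / (P50^n + pO2^n)
Y = 54^2.1 / (24^2.1 + 54^2.1)
Y = 84.59%

84.59%


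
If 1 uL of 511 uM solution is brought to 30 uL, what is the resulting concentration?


C2 = C1 * V1 / V2
C2 = 511 * 1 / 30
C2 = 17.0333 uM

17.0333 uM


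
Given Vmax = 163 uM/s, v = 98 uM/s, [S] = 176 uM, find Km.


Km = [S] * (Vmax - v) / v
Km = 176 * (163 - 98) / 98
Km = 116.7347 uM

116.7347 uM


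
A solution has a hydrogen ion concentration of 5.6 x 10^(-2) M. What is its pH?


pH = -log10([H+])
pH = -log10(5.6 x 10^(-2))
pH = 1.2518

1.2518


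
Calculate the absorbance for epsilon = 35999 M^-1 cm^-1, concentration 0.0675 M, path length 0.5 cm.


A = epsilon * c * l
A = 35999 * 0.0675 * 0.5
A = 1214.9663

1214.9663


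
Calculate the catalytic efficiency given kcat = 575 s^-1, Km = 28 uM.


Catalytic efficiency = kcat / Km
= 575 / 28
= 20.5357 uM^-1*s^-1

20.5357 uM^-1*s^-1


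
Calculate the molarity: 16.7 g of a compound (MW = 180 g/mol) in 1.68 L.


C = (mass / MW) / volume
C = (16.7 / 180) / 1.68
C = 0.0552 M

0.0552 M


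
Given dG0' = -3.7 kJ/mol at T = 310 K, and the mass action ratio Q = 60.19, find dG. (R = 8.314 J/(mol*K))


dG = dG0' + RT * ln(Q) / 1000
dG = -3.7 + 8.314 * 310 * ln(60.19) / 1000
dG = 6.8607 kJ/mol

6.8607 kJ/mol


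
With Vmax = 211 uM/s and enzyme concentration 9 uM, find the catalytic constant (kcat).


kcat = Vmax / [E]t
kcat = 211 / 9
kcat = 23.4444 s^-1

23.4444 s^-1


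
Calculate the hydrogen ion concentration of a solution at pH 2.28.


[H+] = 10^(-pH)
[H+] = 10^(-2.28)
[H+] = 0.0052 M

0.0052 M


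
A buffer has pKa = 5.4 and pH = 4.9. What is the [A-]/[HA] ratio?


[A-]/[HA] = 10^(pH - pKa)
= 10^(4.9 - 5.4)
= 0.3162

0.3162


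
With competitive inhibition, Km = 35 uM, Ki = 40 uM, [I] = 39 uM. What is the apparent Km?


Km_app = Km * (1 + [I]/Ki)
Km_app = 35 * (1 + 39/40)
Km_app = 69.125 uM

69.125 uM


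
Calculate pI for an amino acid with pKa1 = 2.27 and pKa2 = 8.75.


pI = (pKa1 + pKa2) / 2
pI = (2.27 + 8.75) / 2
pI = 5.51

5.51


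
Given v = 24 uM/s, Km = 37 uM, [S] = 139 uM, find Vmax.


Vmax = v * (Km + [S]) / [S]
Vmax = 24 * (37 + 139) / 139
Vmax = 30.3885 uM/s

30.3885 uM/s


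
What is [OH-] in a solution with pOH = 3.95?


[OH-] = 10^(-pOH)
[OH-] = 10^(-3.95)
[OH-] = 1.122e-04 M

1.122e-04 M


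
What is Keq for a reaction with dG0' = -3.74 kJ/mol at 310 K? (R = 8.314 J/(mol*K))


Keq = exp(-dG0 * 1000 / (R * T))
Keq = exp(-(-3.74) * 1000 / (8.314 * 310))
Keq = 4.2678

4.2678


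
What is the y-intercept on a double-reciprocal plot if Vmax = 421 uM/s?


y-intercept = 1/Vmax
= 1/421
= 0.0024 s/uM

0.0024 s/uM


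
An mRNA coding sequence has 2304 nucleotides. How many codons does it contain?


codons = nucleotides / 3
codons = 2304 / 3 = 768

768


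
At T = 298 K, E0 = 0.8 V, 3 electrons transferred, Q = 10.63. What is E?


E = E0 - (RT/nF) * ln(Q)
E = 0.8 - (8.314 * 298 / (3 * 96485)) * ln(10.63)
E = 0.7798 V

0.7798 V


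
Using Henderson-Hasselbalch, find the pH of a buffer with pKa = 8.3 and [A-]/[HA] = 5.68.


pH = pKa + log10([A-]/[HA])
pH = 8.3 + log10(5.68)
pH = 9.0543

9.0543


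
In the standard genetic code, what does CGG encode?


Standard genetic code lookup.
Codon CGG -> Arg

Arg


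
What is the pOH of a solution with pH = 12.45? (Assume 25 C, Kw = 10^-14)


pOH = 14 - pH
pOH = 14 - 12.45
pOH = 1.55

1.55
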